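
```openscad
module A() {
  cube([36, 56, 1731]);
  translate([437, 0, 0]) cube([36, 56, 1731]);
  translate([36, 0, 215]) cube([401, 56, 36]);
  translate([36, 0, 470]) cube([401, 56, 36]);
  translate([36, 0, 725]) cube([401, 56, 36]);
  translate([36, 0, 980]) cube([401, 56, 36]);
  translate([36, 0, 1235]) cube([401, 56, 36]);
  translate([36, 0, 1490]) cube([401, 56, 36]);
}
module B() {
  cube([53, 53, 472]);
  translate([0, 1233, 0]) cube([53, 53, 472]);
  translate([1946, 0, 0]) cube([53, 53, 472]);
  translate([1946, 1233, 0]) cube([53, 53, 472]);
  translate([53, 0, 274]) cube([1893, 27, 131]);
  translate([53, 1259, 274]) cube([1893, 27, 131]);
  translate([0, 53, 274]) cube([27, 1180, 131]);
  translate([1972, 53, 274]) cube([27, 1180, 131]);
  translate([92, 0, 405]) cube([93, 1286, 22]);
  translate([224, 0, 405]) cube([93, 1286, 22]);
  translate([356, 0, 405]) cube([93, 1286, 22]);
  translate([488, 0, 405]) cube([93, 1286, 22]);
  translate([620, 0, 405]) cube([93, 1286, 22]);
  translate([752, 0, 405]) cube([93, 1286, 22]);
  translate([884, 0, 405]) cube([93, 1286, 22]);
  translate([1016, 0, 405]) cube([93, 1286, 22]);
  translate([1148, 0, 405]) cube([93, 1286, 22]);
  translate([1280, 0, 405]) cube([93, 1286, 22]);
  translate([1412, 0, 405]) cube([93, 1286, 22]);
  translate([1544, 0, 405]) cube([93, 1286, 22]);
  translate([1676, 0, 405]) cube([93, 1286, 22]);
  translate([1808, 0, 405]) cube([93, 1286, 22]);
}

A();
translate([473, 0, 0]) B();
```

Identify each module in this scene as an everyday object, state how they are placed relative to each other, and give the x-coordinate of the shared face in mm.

A is a ladder. B is a bed frame. The bed frame is against the ladder's +x side, with their −y faces flush. The x-coordinate of the shared face is 473 mm.

The ladder's +x face and the bed frame's −x face are both at x = 473 mm.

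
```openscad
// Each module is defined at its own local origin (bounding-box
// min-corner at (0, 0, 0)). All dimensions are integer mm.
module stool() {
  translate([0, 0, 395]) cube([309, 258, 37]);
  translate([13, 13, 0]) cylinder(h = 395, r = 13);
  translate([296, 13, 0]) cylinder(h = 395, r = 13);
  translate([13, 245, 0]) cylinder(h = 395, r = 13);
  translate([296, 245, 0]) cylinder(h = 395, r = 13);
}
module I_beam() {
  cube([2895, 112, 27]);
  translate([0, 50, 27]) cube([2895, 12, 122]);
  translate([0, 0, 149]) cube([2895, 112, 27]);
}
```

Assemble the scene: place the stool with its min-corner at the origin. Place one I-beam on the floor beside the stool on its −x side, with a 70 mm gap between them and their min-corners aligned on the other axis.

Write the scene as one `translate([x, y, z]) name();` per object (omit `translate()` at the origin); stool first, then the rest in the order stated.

stool();
translate([-2965, 0, 0]) I_beam();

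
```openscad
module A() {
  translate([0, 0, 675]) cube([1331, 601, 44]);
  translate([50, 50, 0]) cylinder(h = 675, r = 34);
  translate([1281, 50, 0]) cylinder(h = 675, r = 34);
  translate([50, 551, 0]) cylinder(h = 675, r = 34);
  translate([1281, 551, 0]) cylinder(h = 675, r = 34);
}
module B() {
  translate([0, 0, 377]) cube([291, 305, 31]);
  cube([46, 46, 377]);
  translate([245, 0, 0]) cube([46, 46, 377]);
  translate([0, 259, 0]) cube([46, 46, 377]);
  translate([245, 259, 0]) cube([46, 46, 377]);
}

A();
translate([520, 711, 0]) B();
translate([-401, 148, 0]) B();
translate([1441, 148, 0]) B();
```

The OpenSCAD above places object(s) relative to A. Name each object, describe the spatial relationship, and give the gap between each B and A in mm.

A is a table. B is a stool. Three stools sit around the table at the +y, −x, +x sides. The gap between each stool and the table is 110 mm.

Each stool's nearest face is 110 mm from the table's bounding box.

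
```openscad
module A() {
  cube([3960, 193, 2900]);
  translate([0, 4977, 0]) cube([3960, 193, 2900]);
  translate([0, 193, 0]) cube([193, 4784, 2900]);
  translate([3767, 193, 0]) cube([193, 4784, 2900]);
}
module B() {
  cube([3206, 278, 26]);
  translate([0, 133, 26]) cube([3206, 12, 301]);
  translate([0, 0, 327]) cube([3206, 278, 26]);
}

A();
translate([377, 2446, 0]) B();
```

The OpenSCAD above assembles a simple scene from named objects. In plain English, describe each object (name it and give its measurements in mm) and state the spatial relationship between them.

A is a box-shaped house frame (walls only): outside footprint 3960×5170 mm, wall height 2900 mm, wall thickness 193 mm. The two y-facing walls run the full x-width; the two x-facing walls fit between the inner faces of the y-facing walls.

B is an I-beam lying along x, 3206 mm long. Overall section height 353 mm. Two flanges 278 mm wide (y) and 26 mm thick, one on the floor and one at the top; a web 12 mm thick runs between them, centred on the flange width.

The I-beam sits inside the house frame, centred.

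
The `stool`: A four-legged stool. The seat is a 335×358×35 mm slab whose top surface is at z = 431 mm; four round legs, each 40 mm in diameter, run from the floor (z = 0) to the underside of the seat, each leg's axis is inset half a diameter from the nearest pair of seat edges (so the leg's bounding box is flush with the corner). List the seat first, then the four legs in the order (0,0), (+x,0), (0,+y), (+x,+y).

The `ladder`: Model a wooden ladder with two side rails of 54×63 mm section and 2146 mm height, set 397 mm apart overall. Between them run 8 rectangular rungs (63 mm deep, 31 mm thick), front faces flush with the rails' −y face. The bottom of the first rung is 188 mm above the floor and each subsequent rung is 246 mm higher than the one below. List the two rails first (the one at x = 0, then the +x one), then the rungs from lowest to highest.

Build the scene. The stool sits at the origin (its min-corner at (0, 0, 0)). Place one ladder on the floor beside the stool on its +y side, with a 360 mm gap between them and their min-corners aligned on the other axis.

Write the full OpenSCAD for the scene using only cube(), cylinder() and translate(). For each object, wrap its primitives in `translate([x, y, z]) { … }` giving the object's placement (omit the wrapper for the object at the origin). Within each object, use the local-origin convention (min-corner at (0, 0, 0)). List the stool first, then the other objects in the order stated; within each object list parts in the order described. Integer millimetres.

translate([0, 0, 396]) cube([335, 358, 35]);
translate([20, 20, 0]) cylinder(h = 396, r = 20);
translate([315, 20, 0]) cylinder(h = 396, r = 20);
translate([20, 338, 0]) cylinder(h = 396, r = 20);
translate([315, 338, 0]) cylinder(h = 396, r = 20);
translate([0, 718, 0]) {
  cube([54, 63, 2146]);
  translate([343, 0, 0]) cube([54, 63, 2146]);
  translate([54, 0, 188]) cube([289, 63, 31]);
  translate([54, 0, 434]) cube([289, 63, 31]);
  translate([54, 0, 680]) cube([289, 63, 31]);
  translate([54, 0, 926]) cube([289, 63, 31]);
  translate([54, 0, 1172]) cube([289, 63, 31]);
  translate([54, 0, 1418]) cube([289, 63, 31]);
  translate([54, 0, 1664]) cube([289, 63, 31]);
  translate([54, 0, 1910]) cube([289, 63, 31]);
}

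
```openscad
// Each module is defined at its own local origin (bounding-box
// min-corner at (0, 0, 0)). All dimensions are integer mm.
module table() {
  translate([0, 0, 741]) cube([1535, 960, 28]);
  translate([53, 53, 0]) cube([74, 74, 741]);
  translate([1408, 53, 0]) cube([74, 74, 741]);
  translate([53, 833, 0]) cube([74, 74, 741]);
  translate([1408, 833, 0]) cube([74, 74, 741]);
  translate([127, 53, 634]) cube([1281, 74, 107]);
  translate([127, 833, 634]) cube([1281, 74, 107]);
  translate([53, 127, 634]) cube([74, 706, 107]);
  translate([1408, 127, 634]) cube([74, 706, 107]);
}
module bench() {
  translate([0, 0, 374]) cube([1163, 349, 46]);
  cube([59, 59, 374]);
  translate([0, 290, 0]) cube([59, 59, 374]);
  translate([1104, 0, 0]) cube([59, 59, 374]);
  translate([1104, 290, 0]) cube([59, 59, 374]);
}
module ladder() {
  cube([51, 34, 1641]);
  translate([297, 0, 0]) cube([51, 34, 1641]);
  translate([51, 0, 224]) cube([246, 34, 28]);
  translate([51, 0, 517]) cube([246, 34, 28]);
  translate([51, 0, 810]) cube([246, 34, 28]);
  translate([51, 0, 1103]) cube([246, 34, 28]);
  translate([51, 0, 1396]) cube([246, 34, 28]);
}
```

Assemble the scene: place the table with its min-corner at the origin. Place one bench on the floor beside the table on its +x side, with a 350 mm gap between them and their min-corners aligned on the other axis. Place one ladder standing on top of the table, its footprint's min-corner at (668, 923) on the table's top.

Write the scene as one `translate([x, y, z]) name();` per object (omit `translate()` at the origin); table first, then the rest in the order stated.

table();
translate([1885, 0, 0]) bench();
translate([668, 923, 769]) ladder();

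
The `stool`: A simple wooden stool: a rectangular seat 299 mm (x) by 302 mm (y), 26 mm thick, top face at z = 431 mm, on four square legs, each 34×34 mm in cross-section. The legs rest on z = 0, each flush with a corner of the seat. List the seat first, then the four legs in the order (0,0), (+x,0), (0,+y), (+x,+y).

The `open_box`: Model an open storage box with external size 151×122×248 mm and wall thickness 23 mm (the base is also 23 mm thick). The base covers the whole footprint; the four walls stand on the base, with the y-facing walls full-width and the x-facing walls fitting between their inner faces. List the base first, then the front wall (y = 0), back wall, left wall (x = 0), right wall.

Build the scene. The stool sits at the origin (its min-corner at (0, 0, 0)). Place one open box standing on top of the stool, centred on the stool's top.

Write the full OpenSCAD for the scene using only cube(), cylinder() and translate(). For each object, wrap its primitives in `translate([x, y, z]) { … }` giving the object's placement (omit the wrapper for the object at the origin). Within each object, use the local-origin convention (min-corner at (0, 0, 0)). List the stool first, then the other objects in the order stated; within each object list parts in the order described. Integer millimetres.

translate([0, 0, 405]) cube([299, 302, 26]);
cube([34, 34, 405]);
translate([265, 0, 0]) cube([34, 34, 405]);
translate([0, 268, 0]) cube([34, 34, 405]);
translate([265, 268, 0]) cube([34, 34, 405]);
translate([74, 90, 431]) {
  cube([151, 122, 23]);
  translate([0, 0, 23]) cube([151, 23, 225]);
  translate([0, 99, 23]) cube([151, 23, 225]);
  translate([0, 23, 23]) cube([23, 76, 225]);
  translate([128, 23, 23]) cube([23, 76, 225]);
}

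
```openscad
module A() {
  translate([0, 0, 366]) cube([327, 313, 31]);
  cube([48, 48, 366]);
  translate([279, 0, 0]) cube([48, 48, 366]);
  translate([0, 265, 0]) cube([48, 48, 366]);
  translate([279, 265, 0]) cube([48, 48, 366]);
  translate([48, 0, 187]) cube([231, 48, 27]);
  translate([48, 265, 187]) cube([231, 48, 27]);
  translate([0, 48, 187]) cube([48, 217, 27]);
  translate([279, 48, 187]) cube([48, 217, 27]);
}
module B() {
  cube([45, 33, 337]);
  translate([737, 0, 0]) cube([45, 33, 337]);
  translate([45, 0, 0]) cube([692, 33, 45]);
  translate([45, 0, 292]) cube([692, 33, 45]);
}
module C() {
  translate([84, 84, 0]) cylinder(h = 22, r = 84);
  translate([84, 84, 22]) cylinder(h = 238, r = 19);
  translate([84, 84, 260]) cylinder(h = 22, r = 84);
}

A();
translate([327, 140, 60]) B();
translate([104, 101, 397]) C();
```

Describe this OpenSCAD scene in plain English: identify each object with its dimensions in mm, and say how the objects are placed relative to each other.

A is a four-legged stool. The seat is 327×313 mm, 31 mm thick, top at z = 397 mm. It stands on four square legs, each 48×48 mm in cross-section, from z = 0 to the seat underside, each flush with a corner of the seat. Four stretchers, 48 mm wide and 27 mm tall, connect adjacent legs with their undersides at z = 187 mm, each running between the inner faces of the legs it joins and aligned with the legs' outer faces on the other axis.

B is a picture frame with a 692×247 mm rectangular opening (x by z) and a uniform 45 mm border on every side. Frame depth is 33 mm along y. It is built from two vertical stiles running the full outside height and two horizontal rails spanning the gap between the stiles.

C is a spool: two coaxial disc flanges of radius 84 mm and thickness 22 mm, joined by a core cylinder of radius 19 mm and height 238 mm. The lower flange rests on z = 0 and the three cylinders share a vertical axis.

The picture frame is beside the stool with their tops flush at z = 397. The spool is on top of the stool.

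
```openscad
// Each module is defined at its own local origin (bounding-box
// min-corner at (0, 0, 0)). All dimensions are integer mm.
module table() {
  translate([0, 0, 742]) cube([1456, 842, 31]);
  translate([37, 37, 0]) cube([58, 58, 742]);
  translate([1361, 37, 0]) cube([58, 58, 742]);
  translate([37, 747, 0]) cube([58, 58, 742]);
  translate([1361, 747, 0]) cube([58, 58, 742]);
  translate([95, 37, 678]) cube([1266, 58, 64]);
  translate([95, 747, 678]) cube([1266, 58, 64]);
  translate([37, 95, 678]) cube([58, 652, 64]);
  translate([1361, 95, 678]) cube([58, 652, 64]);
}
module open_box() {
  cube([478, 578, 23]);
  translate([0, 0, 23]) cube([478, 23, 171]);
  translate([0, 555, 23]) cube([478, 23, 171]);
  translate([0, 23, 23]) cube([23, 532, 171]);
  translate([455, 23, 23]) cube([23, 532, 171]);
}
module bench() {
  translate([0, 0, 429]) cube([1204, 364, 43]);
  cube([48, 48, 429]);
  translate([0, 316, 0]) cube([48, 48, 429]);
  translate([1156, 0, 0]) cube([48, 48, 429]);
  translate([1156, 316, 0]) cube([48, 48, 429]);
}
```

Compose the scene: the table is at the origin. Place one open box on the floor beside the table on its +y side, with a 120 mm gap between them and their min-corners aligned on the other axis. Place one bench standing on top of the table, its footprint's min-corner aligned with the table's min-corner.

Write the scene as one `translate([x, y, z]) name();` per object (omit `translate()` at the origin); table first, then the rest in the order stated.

table();
translate([0, 962, 0]) open_box();
translate([0, 0, 773]) bench();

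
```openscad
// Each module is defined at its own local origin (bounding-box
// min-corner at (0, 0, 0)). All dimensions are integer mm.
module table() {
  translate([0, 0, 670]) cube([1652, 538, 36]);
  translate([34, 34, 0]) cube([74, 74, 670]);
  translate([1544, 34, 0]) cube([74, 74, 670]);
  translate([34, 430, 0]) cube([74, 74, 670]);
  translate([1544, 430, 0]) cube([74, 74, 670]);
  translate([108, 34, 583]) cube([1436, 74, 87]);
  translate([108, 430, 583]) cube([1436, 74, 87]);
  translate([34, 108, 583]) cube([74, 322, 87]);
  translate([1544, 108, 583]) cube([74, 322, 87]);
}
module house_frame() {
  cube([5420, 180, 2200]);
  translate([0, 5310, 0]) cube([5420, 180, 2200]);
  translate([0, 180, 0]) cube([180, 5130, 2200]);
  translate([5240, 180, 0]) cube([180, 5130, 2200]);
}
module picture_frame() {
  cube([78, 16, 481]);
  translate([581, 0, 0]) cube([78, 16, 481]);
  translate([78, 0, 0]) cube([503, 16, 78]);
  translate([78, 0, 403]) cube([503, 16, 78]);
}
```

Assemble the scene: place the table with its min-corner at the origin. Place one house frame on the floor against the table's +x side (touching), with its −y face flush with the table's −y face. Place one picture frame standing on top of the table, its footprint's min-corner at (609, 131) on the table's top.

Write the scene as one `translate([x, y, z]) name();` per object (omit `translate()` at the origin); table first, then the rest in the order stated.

table();
translate([1652, 0, 0]) house_frame();
translate([609, 131, 706]) picture_frame();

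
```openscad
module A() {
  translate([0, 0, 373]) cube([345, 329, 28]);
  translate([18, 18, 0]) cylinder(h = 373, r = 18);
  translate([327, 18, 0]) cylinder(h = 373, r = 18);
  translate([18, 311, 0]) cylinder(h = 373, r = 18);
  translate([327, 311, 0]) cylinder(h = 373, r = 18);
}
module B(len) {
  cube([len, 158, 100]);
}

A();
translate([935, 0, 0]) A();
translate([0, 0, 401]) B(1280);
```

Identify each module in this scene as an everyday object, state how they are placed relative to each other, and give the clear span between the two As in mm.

Second stool starts at x = 935; first ends at x = 345; clear span = 935 − 345 = 590 mm.

A is a stool. B is a beam. A beam spans the tops of two stools. The clear span between the two stools is 590 mm.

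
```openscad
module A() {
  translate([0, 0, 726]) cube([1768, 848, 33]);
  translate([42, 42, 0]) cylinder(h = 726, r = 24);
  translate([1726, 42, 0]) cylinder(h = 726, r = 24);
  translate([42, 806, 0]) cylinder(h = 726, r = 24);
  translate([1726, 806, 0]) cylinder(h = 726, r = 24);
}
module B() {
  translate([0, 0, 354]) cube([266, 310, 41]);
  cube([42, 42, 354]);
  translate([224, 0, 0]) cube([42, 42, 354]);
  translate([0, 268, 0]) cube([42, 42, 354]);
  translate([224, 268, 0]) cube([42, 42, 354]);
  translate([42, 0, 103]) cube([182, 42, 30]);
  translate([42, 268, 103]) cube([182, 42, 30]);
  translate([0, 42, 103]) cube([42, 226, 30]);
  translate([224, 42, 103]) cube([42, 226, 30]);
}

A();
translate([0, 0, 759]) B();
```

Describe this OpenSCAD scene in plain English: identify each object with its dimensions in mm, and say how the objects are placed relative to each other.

A is a table: top 1768 mm (x) × 848 mm (y), 33 mm thick, upper face at z = 759 mm, on four round legs of 48 mm diameter, each leg's bounding box inset 18 mm from the nearest pair of top edges, running from z = 0 to the bottom of the top.

B is a four-legged stool. The seat is a 266×310×41 mm slab whose top surface is at z = 395 mm; four square legs, each 42×42 mm in cross-section, run from the floor (z = 0) to the underside of the seat, each flush with a corner of the seat. Four stretchers, 42 mm wide and 30 mm tall, connect adjacent legs with their undersides at z = 103 mm, each running between the inner faces of the legs it joins and aligned with the legs' outer faces on the other axis.

The stool is on top of the table.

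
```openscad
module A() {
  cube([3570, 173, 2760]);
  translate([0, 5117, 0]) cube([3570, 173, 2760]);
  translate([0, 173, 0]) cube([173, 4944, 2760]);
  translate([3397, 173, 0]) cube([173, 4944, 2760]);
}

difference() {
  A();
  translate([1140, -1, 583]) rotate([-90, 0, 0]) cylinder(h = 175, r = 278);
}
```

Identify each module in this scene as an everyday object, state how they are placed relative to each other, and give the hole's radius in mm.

The subtracted cylinder has r = 278 mm.

A is a house frame. The house frame has a circular hole through its front wall. The hole's radius is 278 mm.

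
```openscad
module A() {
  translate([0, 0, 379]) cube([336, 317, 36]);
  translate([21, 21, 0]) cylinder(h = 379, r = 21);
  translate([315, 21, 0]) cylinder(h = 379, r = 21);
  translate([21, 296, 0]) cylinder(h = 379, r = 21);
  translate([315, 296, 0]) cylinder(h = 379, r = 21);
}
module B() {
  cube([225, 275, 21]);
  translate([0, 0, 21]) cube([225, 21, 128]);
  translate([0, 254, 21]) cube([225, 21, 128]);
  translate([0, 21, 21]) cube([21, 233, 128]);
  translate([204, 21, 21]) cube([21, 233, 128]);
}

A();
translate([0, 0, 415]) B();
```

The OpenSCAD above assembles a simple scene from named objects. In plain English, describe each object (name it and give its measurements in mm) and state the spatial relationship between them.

A is a four-legged stool. The seat is a 336×317×36 mm slab whose top surface is at z = 415 mm; four round legs, each 42 mm in diameter, run from the floor (z = 0) to the underside of the seat, each leg's axis is inset half a diameter from the nearest pair of seat edges (so the leg's bounding box is flush with the corner).

B is an open storage box with external size 225×275×149 mm and wall thickness 21 mm (the base is also 21 mm thick). The base covers the whole footprint; the four walls stand on the base, with the y-facing walls full-width and the x-facing walls fitting between their inner faces.

The open box is on top of the stool.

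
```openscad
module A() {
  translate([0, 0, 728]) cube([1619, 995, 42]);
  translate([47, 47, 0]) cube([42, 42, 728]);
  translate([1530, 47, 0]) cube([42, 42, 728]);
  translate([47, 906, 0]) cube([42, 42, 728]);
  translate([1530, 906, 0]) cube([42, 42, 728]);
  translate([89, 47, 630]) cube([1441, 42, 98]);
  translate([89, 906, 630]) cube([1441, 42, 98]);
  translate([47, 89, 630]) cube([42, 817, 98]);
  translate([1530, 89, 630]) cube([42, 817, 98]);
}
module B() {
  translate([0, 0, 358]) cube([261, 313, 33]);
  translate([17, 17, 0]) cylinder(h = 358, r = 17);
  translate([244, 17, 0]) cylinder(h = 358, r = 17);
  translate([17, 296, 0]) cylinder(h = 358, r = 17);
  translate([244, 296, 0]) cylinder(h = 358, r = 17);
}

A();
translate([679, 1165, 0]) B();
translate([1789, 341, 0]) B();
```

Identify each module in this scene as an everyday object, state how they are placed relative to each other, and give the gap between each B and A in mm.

Each stool's nearest face is 170 mm from the table's bounding box.

A is a table. B is a stool. Two stools sit around the table at the +y, +x sides. The gap between each stool and the table is 170 mm.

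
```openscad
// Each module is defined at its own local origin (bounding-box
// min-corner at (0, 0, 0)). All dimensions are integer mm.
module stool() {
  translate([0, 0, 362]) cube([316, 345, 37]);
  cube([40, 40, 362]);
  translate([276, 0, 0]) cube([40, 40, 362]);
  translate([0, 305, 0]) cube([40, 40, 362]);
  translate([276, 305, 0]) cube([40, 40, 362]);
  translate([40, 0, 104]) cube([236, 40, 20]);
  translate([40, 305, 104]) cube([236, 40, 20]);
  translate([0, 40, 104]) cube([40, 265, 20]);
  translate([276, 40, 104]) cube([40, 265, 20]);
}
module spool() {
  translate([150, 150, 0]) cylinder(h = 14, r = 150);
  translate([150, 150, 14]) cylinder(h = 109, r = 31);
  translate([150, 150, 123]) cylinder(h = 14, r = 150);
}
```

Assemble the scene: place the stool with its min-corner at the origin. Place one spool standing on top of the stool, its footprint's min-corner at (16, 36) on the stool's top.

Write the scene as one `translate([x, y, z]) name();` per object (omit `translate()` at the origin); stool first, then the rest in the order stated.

stool();
translate([16, 36, 399]) spool();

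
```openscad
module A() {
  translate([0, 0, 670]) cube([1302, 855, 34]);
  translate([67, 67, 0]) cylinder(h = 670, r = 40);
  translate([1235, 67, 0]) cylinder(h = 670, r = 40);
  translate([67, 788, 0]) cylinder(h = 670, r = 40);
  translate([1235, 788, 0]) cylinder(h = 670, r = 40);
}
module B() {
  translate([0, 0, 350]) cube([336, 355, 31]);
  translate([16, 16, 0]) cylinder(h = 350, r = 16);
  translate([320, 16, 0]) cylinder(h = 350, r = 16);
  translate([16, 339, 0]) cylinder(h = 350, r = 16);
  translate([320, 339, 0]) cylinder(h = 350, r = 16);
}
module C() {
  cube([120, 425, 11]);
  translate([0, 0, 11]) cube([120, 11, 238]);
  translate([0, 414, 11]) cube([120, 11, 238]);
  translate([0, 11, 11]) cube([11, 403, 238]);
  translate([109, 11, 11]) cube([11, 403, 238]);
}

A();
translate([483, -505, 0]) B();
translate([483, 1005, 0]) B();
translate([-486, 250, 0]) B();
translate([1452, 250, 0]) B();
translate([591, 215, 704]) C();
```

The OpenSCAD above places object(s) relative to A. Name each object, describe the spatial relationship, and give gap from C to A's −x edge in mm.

A is a table. B is a stool. C is an open box. Four stools sit around the table at the −y, +y, −x, +x sides. The open box is on top of the table, centred. The gap from the open box to the table's −x edge is 591 mm.

The open box's min-x is at 591; the table's min-x is 0; gap = 591 mm.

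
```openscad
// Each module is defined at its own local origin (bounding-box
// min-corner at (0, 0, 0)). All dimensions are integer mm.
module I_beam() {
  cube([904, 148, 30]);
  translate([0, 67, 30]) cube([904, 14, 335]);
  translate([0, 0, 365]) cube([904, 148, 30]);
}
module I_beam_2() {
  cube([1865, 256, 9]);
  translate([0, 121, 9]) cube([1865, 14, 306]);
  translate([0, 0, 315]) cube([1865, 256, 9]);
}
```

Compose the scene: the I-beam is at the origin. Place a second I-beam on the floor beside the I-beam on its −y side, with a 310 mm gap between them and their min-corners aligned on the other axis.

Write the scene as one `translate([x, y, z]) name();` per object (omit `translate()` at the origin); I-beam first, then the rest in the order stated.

I_beam();
translate([0, -566, 0]) I_beam_2();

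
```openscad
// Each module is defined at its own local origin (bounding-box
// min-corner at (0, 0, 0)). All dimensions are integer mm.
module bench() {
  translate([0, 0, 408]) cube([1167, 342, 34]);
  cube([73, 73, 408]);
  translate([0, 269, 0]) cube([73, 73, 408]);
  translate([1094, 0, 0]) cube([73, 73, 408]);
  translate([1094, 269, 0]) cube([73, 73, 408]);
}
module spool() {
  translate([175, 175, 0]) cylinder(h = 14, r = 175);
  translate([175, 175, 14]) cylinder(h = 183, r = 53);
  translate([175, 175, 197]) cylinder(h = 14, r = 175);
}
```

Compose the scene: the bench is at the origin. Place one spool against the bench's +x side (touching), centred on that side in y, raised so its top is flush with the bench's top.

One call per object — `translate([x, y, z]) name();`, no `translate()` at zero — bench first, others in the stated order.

bench();
translate([1167, -4, 231]) spool();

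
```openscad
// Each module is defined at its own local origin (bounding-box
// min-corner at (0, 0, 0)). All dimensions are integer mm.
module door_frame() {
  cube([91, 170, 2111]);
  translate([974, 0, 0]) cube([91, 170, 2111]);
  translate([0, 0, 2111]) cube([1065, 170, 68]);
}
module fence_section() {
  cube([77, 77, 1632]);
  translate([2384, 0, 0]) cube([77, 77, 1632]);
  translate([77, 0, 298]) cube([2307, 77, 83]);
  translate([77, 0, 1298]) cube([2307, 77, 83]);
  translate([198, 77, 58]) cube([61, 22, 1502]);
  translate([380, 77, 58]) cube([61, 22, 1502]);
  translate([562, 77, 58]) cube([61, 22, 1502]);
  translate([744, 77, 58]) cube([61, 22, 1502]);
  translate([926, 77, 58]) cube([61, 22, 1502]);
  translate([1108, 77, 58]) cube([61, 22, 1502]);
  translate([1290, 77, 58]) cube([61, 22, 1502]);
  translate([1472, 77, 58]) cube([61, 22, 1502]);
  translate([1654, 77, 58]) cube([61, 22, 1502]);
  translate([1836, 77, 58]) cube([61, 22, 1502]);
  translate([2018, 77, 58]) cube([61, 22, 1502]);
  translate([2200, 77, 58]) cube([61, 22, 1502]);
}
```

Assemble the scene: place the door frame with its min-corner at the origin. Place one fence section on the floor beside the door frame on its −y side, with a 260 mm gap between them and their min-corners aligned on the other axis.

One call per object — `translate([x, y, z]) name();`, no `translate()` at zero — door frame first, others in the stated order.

door_frame();
translate([0, -359, 0]) fence_section();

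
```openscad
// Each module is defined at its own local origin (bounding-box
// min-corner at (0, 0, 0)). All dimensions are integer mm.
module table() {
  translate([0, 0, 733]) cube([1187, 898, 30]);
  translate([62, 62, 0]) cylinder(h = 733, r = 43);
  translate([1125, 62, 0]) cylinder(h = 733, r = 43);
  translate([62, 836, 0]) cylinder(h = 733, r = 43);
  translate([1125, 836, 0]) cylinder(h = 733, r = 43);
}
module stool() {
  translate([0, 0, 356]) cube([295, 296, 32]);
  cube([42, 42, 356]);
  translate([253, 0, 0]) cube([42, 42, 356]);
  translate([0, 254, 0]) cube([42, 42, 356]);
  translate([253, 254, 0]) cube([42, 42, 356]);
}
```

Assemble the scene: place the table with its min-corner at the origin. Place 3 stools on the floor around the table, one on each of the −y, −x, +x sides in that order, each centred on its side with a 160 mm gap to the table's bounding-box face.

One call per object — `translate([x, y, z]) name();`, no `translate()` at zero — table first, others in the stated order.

table();
translate([446, -456, 0]) stool();
translate([-455, 301, 0]) stool();
translate([1347, 301, 0]) stool();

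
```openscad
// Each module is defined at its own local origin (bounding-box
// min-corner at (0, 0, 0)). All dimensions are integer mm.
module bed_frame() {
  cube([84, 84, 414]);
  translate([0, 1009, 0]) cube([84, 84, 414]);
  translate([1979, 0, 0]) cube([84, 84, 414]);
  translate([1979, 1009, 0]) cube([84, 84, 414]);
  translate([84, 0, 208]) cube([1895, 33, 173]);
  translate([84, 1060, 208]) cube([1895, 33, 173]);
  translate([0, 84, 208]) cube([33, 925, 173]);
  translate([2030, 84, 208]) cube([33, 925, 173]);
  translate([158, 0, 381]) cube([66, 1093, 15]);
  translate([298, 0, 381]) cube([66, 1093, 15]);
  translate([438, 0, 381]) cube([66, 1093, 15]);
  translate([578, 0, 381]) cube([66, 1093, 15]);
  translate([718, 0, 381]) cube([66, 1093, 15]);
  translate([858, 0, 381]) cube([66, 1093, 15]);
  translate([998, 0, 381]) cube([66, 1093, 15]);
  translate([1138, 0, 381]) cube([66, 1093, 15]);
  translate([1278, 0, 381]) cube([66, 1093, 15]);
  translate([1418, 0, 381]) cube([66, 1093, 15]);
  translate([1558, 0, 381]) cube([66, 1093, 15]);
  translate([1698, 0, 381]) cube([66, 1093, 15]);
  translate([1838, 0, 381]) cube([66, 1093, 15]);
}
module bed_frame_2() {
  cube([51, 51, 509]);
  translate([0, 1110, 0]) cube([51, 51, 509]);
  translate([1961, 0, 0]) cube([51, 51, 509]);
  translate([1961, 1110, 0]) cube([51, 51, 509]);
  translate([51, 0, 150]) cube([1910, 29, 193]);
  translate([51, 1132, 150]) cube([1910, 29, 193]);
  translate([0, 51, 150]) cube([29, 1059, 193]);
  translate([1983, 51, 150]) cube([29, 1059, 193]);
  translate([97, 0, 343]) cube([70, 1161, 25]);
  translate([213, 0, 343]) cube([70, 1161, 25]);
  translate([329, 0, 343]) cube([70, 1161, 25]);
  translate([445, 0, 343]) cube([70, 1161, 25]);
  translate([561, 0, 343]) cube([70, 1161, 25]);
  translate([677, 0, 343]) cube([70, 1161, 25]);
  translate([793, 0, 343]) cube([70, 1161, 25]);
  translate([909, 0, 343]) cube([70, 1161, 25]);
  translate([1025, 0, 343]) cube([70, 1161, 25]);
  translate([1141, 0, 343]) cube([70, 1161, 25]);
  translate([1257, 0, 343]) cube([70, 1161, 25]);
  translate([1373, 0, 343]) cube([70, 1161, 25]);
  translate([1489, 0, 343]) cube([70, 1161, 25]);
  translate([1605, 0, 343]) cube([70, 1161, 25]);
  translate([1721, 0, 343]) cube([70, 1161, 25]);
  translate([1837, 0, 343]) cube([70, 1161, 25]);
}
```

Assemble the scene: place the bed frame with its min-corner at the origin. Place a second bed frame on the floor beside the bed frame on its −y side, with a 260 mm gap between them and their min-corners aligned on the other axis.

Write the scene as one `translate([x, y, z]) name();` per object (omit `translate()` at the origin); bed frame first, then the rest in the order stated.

bed_frame();
translate([0, -1421, 0]) bed_frame_2();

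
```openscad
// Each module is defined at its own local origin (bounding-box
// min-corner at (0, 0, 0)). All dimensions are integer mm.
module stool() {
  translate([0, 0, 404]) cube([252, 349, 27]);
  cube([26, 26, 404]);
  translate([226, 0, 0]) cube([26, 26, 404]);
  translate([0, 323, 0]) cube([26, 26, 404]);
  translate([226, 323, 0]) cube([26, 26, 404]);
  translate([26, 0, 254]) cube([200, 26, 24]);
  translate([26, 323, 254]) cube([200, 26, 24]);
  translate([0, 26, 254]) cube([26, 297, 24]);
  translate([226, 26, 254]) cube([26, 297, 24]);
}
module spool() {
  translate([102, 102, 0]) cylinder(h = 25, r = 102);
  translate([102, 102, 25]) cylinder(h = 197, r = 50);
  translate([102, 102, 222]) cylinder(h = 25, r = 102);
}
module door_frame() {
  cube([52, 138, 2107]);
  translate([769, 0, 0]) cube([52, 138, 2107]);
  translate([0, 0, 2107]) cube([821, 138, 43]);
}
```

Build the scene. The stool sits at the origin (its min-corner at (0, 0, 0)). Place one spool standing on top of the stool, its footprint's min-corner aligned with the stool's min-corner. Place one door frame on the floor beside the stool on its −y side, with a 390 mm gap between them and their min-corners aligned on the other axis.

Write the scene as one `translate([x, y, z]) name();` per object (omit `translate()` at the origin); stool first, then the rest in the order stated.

stool();
translate([0, 0, 431]) spool();
translate([0, -528, 0]) door_frame();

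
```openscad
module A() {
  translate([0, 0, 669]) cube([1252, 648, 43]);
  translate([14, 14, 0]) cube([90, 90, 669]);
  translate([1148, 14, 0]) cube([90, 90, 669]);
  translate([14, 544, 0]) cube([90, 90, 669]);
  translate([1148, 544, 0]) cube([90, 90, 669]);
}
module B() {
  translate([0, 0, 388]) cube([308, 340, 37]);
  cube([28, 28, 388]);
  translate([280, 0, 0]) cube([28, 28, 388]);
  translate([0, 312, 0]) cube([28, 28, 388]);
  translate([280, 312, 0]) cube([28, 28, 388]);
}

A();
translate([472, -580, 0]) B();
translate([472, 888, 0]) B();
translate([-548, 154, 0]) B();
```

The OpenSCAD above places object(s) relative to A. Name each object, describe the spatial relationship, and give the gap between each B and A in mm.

Each stool's nearest face is 240 mm from the table's bounding box.

A is a table. B is a stool. Three stools sit around the table at the −y, +y, −x sides. The gap between each stool and the table is 240 mm.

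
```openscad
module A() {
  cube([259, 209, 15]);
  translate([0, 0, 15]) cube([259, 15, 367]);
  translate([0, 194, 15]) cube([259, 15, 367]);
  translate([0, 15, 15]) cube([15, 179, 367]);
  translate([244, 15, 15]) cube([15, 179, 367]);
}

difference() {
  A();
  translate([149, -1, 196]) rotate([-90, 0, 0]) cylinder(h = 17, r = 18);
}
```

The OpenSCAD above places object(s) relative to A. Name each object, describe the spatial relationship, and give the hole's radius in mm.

The subtracted cylinder has r = 18 mm.

A is an open box. The open box has a circular hole through its front wall. The hole's radius is 18 mm.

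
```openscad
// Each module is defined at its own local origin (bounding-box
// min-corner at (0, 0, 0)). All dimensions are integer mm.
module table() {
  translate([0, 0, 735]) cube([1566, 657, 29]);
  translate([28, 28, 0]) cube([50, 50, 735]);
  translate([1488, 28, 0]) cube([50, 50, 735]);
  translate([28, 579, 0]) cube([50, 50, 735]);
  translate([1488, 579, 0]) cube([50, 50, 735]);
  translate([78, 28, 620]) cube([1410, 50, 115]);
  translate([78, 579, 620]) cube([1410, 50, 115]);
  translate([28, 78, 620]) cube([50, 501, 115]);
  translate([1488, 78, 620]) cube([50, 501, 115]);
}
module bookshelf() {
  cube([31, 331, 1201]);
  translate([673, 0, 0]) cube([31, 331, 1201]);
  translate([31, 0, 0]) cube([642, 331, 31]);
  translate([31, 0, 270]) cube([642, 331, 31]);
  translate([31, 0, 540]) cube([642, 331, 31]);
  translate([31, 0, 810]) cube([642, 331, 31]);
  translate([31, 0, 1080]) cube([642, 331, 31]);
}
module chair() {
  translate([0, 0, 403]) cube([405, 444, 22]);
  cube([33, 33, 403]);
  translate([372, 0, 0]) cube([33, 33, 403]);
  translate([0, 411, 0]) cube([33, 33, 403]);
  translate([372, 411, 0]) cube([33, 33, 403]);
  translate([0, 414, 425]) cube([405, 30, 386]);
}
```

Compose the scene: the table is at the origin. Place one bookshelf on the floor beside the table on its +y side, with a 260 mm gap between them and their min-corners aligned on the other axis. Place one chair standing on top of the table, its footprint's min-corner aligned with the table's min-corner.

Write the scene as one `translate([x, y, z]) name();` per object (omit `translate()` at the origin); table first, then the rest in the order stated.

table();
translate([0, 917, 0]) bookshelf();
translate([0, 0, 764]) chair();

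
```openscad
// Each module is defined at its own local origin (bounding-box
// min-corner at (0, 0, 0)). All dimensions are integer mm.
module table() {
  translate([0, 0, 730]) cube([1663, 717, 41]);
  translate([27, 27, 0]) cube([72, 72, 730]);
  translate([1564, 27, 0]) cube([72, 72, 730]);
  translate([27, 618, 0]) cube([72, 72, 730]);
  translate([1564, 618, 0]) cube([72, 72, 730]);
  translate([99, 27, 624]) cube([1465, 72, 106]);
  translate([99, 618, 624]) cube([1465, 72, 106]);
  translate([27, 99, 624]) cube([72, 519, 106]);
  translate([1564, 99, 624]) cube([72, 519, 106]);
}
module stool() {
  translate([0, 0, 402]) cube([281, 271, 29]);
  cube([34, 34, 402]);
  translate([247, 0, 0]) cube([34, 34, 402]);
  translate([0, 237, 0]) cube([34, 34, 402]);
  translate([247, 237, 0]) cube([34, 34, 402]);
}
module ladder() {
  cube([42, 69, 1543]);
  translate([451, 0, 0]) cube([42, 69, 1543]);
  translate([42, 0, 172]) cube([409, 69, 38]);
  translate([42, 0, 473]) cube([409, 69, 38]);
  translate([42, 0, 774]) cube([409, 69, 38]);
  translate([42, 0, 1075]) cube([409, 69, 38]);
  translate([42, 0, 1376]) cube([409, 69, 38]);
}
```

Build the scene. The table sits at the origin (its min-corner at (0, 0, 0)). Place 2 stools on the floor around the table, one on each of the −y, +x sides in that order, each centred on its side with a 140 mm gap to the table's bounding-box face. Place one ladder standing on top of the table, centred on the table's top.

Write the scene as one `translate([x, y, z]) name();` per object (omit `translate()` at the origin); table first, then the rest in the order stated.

table();
translate([691, -411, 0]) stool();
translate([1803, 223, 0]) stool();
translate([585, 324, 771]) ladder();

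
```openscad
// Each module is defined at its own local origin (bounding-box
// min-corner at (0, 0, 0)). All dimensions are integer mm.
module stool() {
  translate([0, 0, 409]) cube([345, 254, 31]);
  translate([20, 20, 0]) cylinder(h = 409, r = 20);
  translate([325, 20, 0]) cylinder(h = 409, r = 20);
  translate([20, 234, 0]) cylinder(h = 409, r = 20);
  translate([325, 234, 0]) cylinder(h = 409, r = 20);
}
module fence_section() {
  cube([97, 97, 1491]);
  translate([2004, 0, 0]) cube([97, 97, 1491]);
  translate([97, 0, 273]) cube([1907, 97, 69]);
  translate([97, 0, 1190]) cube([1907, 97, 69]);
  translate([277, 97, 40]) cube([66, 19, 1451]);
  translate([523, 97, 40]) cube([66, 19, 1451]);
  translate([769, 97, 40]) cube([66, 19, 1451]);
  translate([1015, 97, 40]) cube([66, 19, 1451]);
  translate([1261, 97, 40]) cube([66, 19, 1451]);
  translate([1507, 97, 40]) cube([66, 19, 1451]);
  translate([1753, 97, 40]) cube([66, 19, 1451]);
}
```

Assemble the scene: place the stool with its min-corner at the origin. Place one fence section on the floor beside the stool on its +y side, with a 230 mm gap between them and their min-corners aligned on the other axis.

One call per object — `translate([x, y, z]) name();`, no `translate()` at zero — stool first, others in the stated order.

stool();
translate([0, 484, 0]) fence_section();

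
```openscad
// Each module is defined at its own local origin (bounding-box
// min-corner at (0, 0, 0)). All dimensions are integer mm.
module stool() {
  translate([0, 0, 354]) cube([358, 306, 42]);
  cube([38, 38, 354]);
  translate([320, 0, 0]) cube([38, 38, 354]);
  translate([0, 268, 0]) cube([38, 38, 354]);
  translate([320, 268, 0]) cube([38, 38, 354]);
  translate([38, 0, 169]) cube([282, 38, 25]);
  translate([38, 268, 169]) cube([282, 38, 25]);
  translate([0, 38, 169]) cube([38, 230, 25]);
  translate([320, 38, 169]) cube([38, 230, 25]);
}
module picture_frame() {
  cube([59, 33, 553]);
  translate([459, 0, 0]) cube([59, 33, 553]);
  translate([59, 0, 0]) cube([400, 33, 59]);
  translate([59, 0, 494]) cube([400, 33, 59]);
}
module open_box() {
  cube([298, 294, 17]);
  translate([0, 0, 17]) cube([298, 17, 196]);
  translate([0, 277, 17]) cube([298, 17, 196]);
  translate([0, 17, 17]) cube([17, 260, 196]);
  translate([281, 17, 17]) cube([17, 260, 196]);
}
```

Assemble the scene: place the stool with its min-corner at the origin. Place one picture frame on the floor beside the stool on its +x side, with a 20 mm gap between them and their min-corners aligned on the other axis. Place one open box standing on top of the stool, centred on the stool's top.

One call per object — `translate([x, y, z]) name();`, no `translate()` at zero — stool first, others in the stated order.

stool();
translate([378, 0, 0]) picture_frame();
translate([30, 6, 396]) open_box();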